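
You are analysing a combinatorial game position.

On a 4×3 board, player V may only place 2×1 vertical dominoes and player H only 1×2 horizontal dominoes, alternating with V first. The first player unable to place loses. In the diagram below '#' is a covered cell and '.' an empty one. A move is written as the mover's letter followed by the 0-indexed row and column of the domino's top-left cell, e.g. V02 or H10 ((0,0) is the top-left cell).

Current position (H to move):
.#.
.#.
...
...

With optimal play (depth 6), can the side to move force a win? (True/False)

ply 1, H at .#./.#./.../... | H20=-1→.#./.#./##./...*; H21=-1→.#./.#./.##/...; H30=-1→.#./.#./.../##.; H31=-1→.#./.#./.../.##
ply 2, V at .#./.#./##./... | V00=+1→##./##./##./...*; V02=+1→.##/.##/##./...; V12=+1→.#./.##/###/...; V22=+1→.#./.#./###/..#
ply 3, H at ##./##./##./... | H30=-1→##./##./##./##.*; H31=-1→##./##./##./.##
ply 4, V at ##./##./##./##. | V02=+1→###/###/##./##.*; V12=+1→##./###/###/##.; V22=+1→##./##./###/###
ply 5: ###/###/##./##. is terminal -1 (H); from .#./.#./.../... depth 6

H winning at [.#./.#./.../...]: False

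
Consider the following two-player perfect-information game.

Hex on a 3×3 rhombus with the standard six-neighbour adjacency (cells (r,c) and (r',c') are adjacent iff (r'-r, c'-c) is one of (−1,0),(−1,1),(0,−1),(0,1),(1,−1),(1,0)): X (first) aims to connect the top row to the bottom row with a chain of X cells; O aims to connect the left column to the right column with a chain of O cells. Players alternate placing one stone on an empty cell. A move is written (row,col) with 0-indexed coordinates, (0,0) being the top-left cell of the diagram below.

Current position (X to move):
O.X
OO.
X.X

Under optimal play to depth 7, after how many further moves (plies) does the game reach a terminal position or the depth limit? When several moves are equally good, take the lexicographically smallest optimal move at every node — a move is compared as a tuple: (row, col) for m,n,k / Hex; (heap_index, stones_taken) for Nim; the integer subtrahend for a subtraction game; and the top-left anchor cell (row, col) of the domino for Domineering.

PV length from [O.X/OO./X.X]: 1 ply

ply 1, X at O.X/OO./X.X | (0,1)=-1→OXX/OO./X.X; (1,2)=+1→O.X/OOX/X.X*; (2,1)=-1→O.X/OO./XXX
ply 2: O.X/OOX/X.X is terminal -1 (O); from O.X/OO./X.X depth 7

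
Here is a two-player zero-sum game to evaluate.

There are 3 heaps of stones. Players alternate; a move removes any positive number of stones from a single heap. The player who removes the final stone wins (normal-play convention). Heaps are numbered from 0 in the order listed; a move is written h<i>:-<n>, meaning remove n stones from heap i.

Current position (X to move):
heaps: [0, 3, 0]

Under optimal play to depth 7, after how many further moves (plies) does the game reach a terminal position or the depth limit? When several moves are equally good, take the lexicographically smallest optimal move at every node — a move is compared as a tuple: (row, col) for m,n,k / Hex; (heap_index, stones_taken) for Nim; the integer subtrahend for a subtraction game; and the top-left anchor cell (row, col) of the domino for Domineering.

PV length from [(0,3,0)]: 1 ply

[(0,3,0)] X move#1: h1:-1:-1/(0,2,0), h1:-2:-1/(0,1,0), h1:-3:+1/(0,0,0)*
[(0,0,0)] end (terminal -1, O#2); searched (0,3,0) to 7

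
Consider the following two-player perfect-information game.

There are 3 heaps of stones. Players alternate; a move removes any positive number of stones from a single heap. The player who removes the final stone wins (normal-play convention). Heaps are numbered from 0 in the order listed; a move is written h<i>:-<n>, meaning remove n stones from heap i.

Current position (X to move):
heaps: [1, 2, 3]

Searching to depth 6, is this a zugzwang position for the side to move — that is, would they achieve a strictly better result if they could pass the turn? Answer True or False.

zugzwang((1,2,3), X) = True

[(1,2,3)] X move#1: h0:-1:-1/(0,2,3)*, h1:-1:-1/(1,1,3), h1:-2:-1/(1,0,3), h2:-1:-1/(1,2,2), h2:-2:-1/(1,2,1), h2:-3:-1/(1,2,0)
[(0,2,3)] O move#2: h1:-1:-1/(0,1,3), h1:-2:-1/(0,0,3), h2:-1:+1/(0,2,2)*, h2:-2:-1/(0,2,1), h2:-3:-1/(0,2,0)
[(0,2,2)] X move#3: h1:-1:-1/(0,1,2)*, h1:-2:-1/(0,0,2), h2:-1:-1/(0,2,1), h2:-2:-1/(0,2,0)
[(0,1,2)] O move#4: h1:-1:-1/(0,0,2), h2:-1:+1/(0,1,1)*, h2:-2:-1/(0,1,0)
[(0,1,1)] X move#5: h1:-1:-1/(0,0,1)*, h2:-1:-1/(0,1,0)
[(0,0,1)] O move#6: h2:-1:+1/(0,0,0)*
[(0,0,0)] end (terminal -1, X#7); searched (1,2,3) to 6
pass branch (O moves first from the same position):
  | [(1,2,3)] O move#1: h0:-1:-1/(0,2,3)*, h1:-1:-1/(1,1,3), h1:-2:-1/(1,0,3), h2:-1:-1/(1,2,2), h2:-2:-1/(1,2,1), h2:-3:-1/(1,2,0)
  | [(0,2,3)] X move#2: h1:-1:-1/(0,1,3), h1:-2:-1/(0,0,3), h2:-1:+1/(0,2,2)*, h2:-2:-1/(0,2,1), h2:-3:-1/(0,2,0)
  | [(0,2,2)] O move#3: h1:-1:-1/(0,1,2)*, h1:-2:-1/(0,0,2), h2:-1:-1/(0,2,1), h2:-2:-1/(0,2,0)
  | [(0,1,2)] X move#4: h1:-1:-1/(0,0,2), h2:-1:+1/(0,1,1)*, h2:-2:-1/(0,1,0)
  | [(0,1,1)] O move#5: h1:-1:-1/(0,0,1)*, h2:-1:-1/(0,1,0)
  | [(0,0,1)] X move#6: h2:-1:+1/(0,0,0)*
  | [(0,0,0)] end (terminal -1, O#7); searched (1,2,3) to 6
X moving scores -1; X passing scores +1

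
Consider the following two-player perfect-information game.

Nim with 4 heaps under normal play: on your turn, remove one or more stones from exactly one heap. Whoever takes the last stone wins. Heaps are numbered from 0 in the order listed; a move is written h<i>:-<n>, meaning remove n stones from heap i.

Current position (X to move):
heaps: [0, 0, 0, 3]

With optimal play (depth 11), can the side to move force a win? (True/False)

ply 1, X at (0,0,0,3) | h3:-1=-1→(0,0,0,2); h3:-2=-1→(0,0,0,1); h3:-3=+1→(0,0,0,0)*
ply 2: (0,0,0,0) is terminal -1 (O); from (0,0,0,3) depth 11

X winning at [(0,0,0,3)]: True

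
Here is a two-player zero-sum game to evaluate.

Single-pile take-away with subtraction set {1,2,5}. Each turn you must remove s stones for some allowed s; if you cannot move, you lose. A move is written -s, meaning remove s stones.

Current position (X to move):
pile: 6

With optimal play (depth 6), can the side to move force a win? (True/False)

X winning at [6]: False

[6] X move#1: -1:-1/5*, -2:-1/4, -5:-1/1
[5] O move#2: -1:-1/4, -2:+1/3*, -5:+1/0
[3] X move#3: -1:-1/2*, -2:-1/1
[2] O move#4: -1:-1/1, -2:+1/0*
[0] end (terminal -1, X#5); searched 6 to 6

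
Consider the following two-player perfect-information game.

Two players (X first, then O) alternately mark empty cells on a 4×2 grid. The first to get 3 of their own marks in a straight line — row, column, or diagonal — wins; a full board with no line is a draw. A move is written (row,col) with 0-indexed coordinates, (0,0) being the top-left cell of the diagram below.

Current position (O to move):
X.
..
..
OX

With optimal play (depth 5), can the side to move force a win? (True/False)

[X./../../OX] O move#1: (0,1):+0/XO/../../OX*, (1,0):+0/X./O./../OX, (1,1):+0/X./.O/../OX, (2,0):+0/X./../O./OX, (2,1):+0/X./../.O/OX
[XO/../../OX] X move#2: (1,0):+0/XO/X./../OX*, (1,1):+0/XO/.X/../OX, (2,0):+0/XO/../X./OX, (2,1):+0/XO/../.X/OX
[XO/X./../OX] O move#3: (1,1):-1/XO/XO/../OX, (2,0):+0/XO/X./O./OX*, (2,1):-1/XO/X./.O/OX
[XO/X./O./OX] X move#4: (1,1):+0/XO/XX/O./OX*, (2,1):+0/XO/X./OX/OX
[XO/XX/O./OX] O move#5: (2,1):+0/XO/XX/OO/OX*
[XO/XX/OO/OX] end (terminal +0, X#6); searched X./../../OX to 5

O winning at [X./../../OX]: False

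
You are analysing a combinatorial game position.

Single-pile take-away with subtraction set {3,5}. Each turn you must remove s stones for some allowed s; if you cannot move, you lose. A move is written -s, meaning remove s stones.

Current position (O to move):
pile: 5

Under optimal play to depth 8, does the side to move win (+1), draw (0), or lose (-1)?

[5] O move#1: -3:+1/2*, -5:+1/0
[2] end (terminal -1, X#2); searched 5 to 8

value(5, O) = +1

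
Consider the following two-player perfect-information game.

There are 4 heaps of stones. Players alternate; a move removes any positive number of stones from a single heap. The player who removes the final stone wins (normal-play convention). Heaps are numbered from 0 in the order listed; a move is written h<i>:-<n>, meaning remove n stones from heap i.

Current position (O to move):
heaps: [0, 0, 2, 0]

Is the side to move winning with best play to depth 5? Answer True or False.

O winning at [(0,0,2,0)]: True

[(0,0,2,0)] O move#1: h2:-1:-1/(0,0,1,0), h2:-2:+1/(0,0,0,0)*
[(0,0,0,0)] end (terminal -1, X#2); searched (0,0,2,0) to 5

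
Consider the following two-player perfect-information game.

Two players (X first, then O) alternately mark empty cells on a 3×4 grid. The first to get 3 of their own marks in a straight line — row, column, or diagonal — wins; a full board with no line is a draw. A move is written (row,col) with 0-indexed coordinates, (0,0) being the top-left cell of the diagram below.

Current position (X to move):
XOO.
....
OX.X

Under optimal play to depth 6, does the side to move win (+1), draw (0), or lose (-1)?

[XOO./..../OX.X] X move#1: (0,3):-1/XOOX/..../OX.X, (1,0):-1/XOO./X.../OX.X, (1,1):-1/XOO./.X../OX.X, (1,2):-1/XOO./..X./OX.X, (1,3):-1/XOO./...X/OX.X, (2,2):+1/XOO./..../OXXX*
[XOO./..../OXXX] end (terminal -1, O#2); searched XOO./..../OX.X to 6

value(XOO./..../OX.X, X) = +1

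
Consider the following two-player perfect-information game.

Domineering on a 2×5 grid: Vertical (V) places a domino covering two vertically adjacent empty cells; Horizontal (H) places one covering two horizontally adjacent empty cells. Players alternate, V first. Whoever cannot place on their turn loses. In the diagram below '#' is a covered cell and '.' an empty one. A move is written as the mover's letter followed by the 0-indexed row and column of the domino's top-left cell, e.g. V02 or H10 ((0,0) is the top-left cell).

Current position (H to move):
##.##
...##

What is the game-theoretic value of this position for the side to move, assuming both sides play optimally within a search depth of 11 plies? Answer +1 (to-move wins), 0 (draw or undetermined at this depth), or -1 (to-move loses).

[##.##/...##] H move#1: H10:-1/##.##/##.##, H11:+1/##.##/.####*
[##.##/.####] end (terminal -1, V#2); searched ##.##/...## to 11

value(##.##/...##, H) = +1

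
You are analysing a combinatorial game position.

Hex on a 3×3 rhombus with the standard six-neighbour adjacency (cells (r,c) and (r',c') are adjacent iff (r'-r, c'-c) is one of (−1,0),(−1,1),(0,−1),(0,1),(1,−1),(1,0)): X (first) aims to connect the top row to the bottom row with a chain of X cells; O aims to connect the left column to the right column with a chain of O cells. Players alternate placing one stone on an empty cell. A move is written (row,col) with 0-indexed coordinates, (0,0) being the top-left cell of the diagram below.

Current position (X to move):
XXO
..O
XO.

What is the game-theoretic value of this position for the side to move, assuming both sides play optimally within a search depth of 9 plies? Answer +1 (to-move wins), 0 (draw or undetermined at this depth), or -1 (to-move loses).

ply 1, X at XXO/..O/XO. | (1,0)=+1→XXO/X.O/XO.*; (1,1)=+1→XXO/.XO/XO.; (2,2)=+1→XXO/..O/XOX
ply 2: XXO/X.O/XO. is terminal -1 (O); from XXO/..O/XO. depth 9

value(XXO/..O/XO., X) = +1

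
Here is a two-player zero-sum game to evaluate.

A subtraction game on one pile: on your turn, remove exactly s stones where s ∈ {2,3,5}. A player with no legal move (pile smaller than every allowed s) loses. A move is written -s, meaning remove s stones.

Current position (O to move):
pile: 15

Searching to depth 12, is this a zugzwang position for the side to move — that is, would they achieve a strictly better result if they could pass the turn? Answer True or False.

zugzwang(15, O) = True

ply 1, O at 15 | -2=-1→13*; -3=-1→12; -5=-1→10
ply 2, X at 13 | -2=-1→11; -3=-1→10; -5=+1→8*
ply 3, O at 8 | -2=-1→6*; -3=-1→5; -5=-1→3
ply 4, X at 6 | -2=-1→4; -3=-1→3; -5=+1→1*
ply 5: 1 is terminal -1 (O); from 15 depth 12
pass branch (X moves first from the same position):
  | ply 1, X at 15 | -2=-1→13*; -3=-1→12; -5=-1→10
  | ply 2, O at 13 | -2=-1→11; -3=-1→10; -5=+1→8*
  | ply 3, X at 8 | -2=-1→6*; -3=-1→5; -5=-1→3
  | ply 4, O at 6 | -2=-1→4; -3=-1→3; -5=+1→1*
  | ply 5: 1 is terminal -1 (X); from 15 depth 12
O moving scores -1; O passing scores +1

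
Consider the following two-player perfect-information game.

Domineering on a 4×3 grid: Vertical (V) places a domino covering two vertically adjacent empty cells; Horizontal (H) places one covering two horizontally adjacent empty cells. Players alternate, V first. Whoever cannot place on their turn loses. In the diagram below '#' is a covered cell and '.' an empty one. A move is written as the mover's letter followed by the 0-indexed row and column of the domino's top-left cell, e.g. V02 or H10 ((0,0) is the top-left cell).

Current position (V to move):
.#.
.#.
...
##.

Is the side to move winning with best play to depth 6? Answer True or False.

p1 V@[.#./.#./.../##.]: V00[##./##./.../##.]+1* V02[.##/.##/.../##.]+1 V10[.#./##./#../##.]+1 V12[.#./.##/..#/##.]+1 V22[.#./.#./..#/###]+1
p2 H@[##./##./.../##.]: H20[##./##./##./##.]-1* H21[##./##./.##/##.]-1
p3 V@[##./##./##./##.]: V02[###/###/##./##.]+1* V12[##./###/###/##.]+1 V22[##./##./###/###]+1
p4 H@[###/###/##./##.] terminal -1; root [.#./.#./.../##.] d6

V winning at [.#./.#./.../##.]: True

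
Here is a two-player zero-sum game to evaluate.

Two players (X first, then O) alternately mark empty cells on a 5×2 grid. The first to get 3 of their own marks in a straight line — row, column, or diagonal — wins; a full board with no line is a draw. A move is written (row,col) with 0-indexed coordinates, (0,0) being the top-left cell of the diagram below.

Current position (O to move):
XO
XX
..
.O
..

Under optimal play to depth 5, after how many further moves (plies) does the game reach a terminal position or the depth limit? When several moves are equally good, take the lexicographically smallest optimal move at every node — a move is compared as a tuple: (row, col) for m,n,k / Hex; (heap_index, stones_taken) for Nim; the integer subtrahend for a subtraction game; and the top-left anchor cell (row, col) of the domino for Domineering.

p1 O@[XO/XX/../.O/..]: (2,0)[XO/XX/O./.O/..]+0* (2,1)[XO/XX/.O/.O/..]-1 (3,0)[XO/XX/../OO/..]-1 (4,0)[XO/XX/../.O/O.]-1 (4,1)[XO/XX/../.O/.O]-1
p2 X@[XO/XX/O./.O/..]: (2,1)[XO/XX/OX/.O/..]+0* (3,0)[XO/XX/O./XO/..]+0 (4,0)[XO/XX/O./.O/X.]+0 (4,1)[XO/XX/O./.O/.X]+0
p3 O@[XO/XX/OX/.O/..]: (3,0)[XO/XX/OX/OO/..]+0* (4,0)[XO/XX/OX/.O/O.]+0 (4,1)[XO/XX/OX/.O/.O]+0
p4 X@[XO/XX/OX/OO/..]: (4,0)[XO/XX/OX/OO/X.]+0* (4,1)[XO/XX/OX/OO/.X]-1
p5 O@[XO/XX/OX/OO/X.]: (4,1)[XO/XX/OX/OO/XO]+0*
p6 X@[XO/XX/OX/OO/XO] terminal +0; root [XO/XX/../.O/..] d5

PV length from [XO/XX/../.O/..]: 5 plies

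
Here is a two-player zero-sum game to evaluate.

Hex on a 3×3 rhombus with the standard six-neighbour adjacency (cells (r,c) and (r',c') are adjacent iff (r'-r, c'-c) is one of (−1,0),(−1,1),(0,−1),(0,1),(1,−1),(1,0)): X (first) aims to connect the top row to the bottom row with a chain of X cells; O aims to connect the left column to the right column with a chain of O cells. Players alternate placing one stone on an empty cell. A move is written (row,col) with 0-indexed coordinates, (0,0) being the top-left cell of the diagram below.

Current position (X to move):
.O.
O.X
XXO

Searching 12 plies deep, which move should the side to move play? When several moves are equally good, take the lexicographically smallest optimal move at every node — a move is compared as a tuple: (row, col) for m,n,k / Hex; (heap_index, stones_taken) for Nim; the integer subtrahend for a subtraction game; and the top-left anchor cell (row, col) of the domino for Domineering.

X's best at [.O./O.X/XXO]: (0,2)

p1 X@[.O./O.X/XXO]: (0,0)[XO./O.X/XXO]-1 (0,2)[.OX/O.X/XXO]+1* (1,1)[.O./OXX/XXO]-1
p2 O@[.OX/O.X/XXO] terminal -1; root [.O./O.X/XXO] d12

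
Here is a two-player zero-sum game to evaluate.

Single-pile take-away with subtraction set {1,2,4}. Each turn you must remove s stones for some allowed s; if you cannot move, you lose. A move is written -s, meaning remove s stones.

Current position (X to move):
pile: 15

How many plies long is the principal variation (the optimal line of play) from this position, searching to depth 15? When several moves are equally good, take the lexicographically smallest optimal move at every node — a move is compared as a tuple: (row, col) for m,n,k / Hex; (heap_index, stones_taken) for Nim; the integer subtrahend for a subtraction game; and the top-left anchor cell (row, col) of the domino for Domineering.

PV length from [15]: 10 plies

ply 1, X at 15 | -1=-1→14*; -2=-1→13; -4=-1→11
ply 2, O at 14 | -1=-1→13; -2=+1→12*; -4=-1→10
ply 3, X at 12 | -1=-1→11*; -2=-1→10; -4=-1→8
ply 4, O at 11 | -1=-1→10; -2=+1→9*; -4=-1→7
ply 5, X at 9 | -1=-1→8*; -2=-1→7; -4=-1→5
ply 6, O at 8 | -1=-1→7; -2=+1→6*; -4=-1→4
ply 7, X at 6 | -1=-1→5*; -2=-1→4; -4=-1→2
ply 8, O at 5 | -1=-1→4; -2=+1→3*; -4=-1→1
ply 9, X at 3 | -1=-1→2*; -2=-1→1
ply 10, O at 2 | -1=-1→1; -2=+1→0*
ply 11: 0 is terminal -1 (X); from 15 depth 15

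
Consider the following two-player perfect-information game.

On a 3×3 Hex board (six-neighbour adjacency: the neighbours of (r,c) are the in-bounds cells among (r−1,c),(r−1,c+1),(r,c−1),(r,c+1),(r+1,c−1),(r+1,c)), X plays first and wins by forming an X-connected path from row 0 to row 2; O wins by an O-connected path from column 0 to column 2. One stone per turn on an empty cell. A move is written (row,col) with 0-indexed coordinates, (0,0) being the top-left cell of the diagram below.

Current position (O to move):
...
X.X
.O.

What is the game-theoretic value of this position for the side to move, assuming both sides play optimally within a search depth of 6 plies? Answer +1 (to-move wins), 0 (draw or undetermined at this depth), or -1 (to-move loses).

value(.../X.X/.O., O) = -1

ply 1, O at .../X.X/.O. | (0,0)=-1→O../X.X/.O.*; (0,1)=-1→.O./X.X/.O.; (0,2)=-1→..O/X.X/.O.; (1,1)=-1→.../XOX/.O.; (2,0)=-1→.../X.X/OO.; (2,2)=-1→.../X.X/.OO
ply 2, X at O../X.X/.O. | (0,1)=+1→OX./X.X/.O.*; (0,2)=+1→O.X/X.X/.O.; (1,1)=+1→O../XXX/.O.; (2,0)=+1→O../X.X/XO.; (2,2)=+1→O../X.X/.OX
ply 3, O at OX./X.X/.O. | (0,2)=-1→OXO/X.X/.O.*; (1,1)=-1→OX./XOX/.O.; (2,0)=-1→OX./X.X/OO.; (2,2)=-1→OX./X.X/.OO
ply 4, X at OXO/X.X/.O. | (1,1)=+1→OXO/XXX/.O.*; (2,0)=+1→OXO/X.X/XO.; (2,2)=+1→OXO/X.X/.OX
ply 5, O at OXO/XXX/.O. | (2,0)=-1→OXO/XXX/OO.*; (2,2)=-1→OXO/XXX/.OO
ply 6, X at OXO/XXX/OO. | (2,2)=+1→OXO/XXX/OOX*
ply 7: OXO/XXX/OOX is terminal -1 (O); from .../X.X/.O. depth 6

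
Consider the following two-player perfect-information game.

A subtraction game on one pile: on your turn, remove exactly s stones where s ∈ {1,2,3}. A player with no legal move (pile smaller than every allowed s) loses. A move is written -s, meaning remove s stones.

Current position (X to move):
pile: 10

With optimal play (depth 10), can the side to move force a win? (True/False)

[10] X move#1: -1:-1/9, -2:+1/8*, -3:-1/7
[8] O move#2: -1:-1/7*, -2:-1/6, -3:-1/5
[7] X move#3: -1:-1/6, -2:-1/5, -3:+1/4*
[4] O move#4: -1:-1/3*, -2:-1/2, -3:-1/1
[3] X move#5: -1:-1/2, -2:-1/1, -3:+1/0*
[0] end (terminal -1, O#6); searched 10 to 10

X winning at [10]: True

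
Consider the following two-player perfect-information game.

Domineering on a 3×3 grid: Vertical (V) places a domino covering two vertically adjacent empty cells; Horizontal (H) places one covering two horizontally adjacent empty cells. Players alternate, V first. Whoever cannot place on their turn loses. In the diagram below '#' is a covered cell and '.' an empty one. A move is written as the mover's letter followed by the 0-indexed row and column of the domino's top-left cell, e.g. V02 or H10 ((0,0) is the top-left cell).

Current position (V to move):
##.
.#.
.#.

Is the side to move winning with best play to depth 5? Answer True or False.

V winning at [##./.#./.#.]: True

[##./.#./.#.] V move#1: V02:+1/###/.##/.#.*, V10:+1/##./##./##., V12:+1/##./.##/.##
[###/.##/.#.] end (terminal -1, H#2); searched ##./.#./.#. to 5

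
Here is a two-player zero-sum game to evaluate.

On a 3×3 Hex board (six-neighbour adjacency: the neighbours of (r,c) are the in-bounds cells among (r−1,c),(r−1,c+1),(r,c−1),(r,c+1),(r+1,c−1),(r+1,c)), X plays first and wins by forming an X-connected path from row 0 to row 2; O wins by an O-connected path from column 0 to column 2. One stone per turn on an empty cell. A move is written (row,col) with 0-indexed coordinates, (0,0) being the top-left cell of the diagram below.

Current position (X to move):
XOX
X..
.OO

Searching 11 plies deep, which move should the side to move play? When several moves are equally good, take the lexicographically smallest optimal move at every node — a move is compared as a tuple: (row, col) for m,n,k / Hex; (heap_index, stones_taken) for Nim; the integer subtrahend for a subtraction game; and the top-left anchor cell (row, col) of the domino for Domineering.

p1 X@[XOX/X../.OO]: (1,1)[XOX/XX./.OO]-1 (1,2)[XOX/X.X/.OO]-1 (2,0)[XOX/X../XOO]+1*
p2 O@[XOX/X../XOO] terminal -1; root [XOX/X../.OO] d11

X's best at [XOX/X../.OO]: (2,0)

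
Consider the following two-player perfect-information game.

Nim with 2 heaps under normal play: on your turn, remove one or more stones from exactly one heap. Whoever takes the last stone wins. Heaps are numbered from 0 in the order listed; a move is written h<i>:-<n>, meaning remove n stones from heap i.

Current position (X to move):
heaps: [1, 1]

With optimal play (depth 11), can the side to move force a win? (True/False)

ply 1, X at (1,1) | h0:-1=-1→(0,1)*; h1:-1=-1→(1,0)
ply 2, O at (0,1) | h1:-1=+1→(0,0)*
ply 3: (0,0) is terminal -1 (X); from (1,1) depth 11

X winning at [(1,1)]: False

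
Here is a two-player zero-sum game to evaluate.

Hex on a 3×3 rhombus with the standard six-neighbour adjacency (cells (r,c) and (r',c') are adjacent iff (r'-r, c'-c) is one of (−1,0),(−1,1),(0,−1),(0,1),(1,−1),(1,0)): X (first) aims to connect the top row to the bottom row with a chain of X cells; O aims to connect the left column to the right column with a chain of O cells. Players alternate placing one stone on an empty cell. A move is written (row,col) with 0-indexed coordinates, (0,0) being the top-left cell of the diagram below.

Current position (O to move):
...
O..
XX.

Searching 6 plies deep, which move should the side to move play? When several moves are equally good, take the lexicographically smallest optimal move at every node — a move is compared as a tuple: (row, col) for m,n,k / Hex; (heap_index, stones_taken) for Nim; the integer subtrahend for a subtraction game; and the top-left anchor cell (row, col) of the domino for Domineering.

O's best at [.../O../XX.]: (0,2)

ply 1, O at .../O../XX. | (0,0)=-1→O../O../XX.; (0,1)=-1→.O./O../XX.; (0,2)=+1→..O/O../XX.*; (1,1)=+1→.../OO./XX.; (1,2)=-1→.../O.O/XX.; (2,2)=-1→.../O../XXO
ply 2, X at ..O/O../XX. | (0,0)=-1→X.O/O../XX.*; (0,1)=-1→.XO/O../XX.; (1,1)=-1→..O/OX./XX.; (1,2)=-1→..O/O.X/XX.; (2,2)=-1→..O/O../XXX
ply 3, O at X.O/O../XX. | (0,1)=+1→XOO/O../XX.*; (1,1)=+1→X.O/OO./XX.; (1,2)=+1→X.O/O.O/XX.; (2,2)=+1→X.O/O../XXO
ply 4: XOO/O../XX. is terminal -1 (X); from .../O../XX. depth 6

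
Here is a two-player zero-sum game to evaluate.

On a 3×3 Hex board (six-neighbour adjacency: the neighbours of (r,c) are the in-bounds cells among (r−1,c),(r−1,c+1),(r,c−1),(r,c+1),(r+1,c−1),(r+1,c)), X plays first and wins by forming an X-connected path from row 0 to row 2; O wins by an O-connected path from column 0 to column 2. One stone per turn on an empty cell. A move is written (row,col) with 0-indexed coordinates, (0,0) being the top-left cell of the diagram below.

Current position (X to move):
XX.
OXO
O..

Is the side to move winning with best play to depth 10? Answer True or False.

p1 X@[XX./OXO/O..]: (0,2)[XXX/OXO/O..]-1 (2,1)[XX./OXO/OX.]+1* (2,2)[XX./OXO/O.X]-1
p2 O@[XX./OXO/OX.] terminal -1; root [XX./OXO/O..] d10

X winning at [XX./OXO/O..]: True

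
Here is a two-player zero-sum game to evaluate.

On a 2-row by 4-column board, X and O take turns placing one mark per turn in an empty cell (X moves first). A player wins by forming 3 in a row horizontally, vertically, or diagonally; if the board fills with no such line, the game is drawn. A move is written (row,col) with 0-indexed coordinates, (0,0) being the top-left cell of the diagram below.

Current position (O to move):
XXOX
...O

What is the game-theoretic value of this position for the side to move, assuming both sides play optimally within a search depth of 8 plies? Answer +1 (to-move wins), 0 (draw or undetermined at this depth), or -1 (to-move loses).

value(XXOX/...O, O) = 0

[XXOX/...O] O move#1: (1,0):+0/XXOX/O..O*, (1,1):+0/XXOX/.O.O, (1,2):+0/XXOX/..OO
[XXOX/O..O] X move#2: (1,1):+0/XXOX/OX.O*, (1,2):+0/XXOX/O.XO
[XXOX/OX.O] O move#3: (1,2):+0/XXOX/OXOO*
[XXOX/OXOO] end (terminal +0, X#4); searched XXOX/...O to 8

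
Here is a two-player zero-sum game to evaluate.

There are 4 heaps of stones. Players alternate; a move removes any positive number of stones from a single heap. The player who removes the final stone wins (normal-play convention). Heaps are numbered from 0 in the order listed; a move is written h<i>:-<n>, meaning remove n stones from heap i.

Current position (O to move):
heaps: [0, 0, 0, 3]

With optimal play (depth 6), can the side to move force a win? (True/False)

p1 O@[(0,0,0,3)]: h3:-1[(0,0,0,2)]-1 h3:-2[(0,0,0,1)]-1 h3:-3[(0,0,0,0)]+1*
p2 X@[(0,0,0,0)] terminal -1; root [(0,0,0,3)] d6

O winning at [(0,0,0,3)]: True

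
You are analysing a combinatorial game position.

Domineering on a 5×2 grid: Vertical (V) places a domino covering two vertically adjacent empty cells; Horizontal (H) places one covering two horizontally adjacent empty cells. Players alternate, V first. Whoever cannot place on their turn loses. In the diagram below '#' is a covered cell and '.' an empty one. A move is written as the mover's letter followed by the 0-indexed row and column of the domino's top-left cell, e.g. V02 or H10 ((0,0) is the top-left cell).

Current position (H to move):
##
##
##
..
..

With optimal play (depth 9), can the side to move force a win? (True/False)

[##/##/##/../..] H move#1: H30:+1/##/##/##/##/..*, H40:+1/##/##/##/../##
[##/##/##/##/..] end (terminal -1, V#2); searched ##/##/##/../.. to 9

H winning at [##/##/##/../..]: True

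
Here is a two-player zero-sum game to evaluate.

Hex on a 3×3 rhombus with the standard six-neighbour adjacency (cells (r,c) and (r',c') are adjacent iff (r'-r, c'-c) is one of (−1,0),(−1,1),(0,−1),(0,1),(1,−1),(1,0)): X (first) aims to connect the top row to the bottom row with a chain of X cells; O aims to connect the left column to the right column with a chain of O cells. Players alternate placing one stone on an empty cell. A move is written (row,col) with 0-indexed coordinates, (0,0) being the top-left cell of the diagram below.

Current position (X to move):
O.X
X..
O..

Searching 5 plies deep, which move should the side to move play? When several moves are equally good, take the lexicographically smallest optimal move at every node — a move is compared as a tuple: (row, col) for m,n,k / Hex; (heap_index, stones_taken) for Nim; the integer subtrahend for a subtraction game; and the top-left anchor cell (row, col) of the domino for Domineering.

X's best at [O.X/X../O..]: (1,2)

[O.X/X../O..] X move#1: (0,1):-1/OXX/X../O.., (1,1):-1/O.X/XX./O.., (1,2):+1/O.X/X.X/O..*, (2,1):+1/O.X/X../OX., (2,2):-1/O.X/X../O.X
[O.X/X.X/O..] O move#2: (0,1):-1/OOX/X.X/O..*, (1,1):-1/O.X/XOX/O.., (2,1):-1/O.X/X.X/OO., (2,2):-1/O.X/X.X/O.O
[OOX/X.X/O..] X move#3: (1,1):+1/OOX/XXX/O..*, (2,1):+1/OOX/X.X/OX., (2,2):+1/OOX/X.X/O.X
[OOX/XXX/O..] O move#4: (2,1):-1/OOX/XXX/OO.*, (2,2):-1/OOX/XXX/O.O
[OOX/XXX/OO.] X move#5: (2,2):+1/OOX/XXX/OOX*
[OOX/XXX/OOX] end (terminal -1, O#6); searched O.X/X../O.. to 5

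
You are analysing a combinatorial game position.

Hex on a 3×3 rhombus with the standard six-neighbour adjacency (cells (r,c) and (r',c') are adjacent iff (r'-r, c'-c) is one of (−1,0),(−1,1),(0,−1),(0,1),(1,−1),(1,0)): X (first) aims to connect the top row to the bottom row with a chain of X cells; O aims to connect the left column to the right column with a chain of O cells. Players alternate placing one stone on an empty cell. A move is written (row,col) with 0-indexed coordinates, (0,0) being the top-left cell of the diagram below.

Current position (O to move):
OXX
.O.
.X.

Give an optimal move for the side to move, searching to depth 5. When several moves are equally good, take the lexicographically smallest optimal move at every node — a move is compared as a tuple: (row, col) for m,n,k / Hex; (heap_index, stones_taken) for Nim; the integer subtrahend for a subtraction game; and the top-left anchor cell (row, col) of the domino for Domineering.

[OXX/.O./.X.] O move#1: (1,0):-1/OXX/OO./.X., (1,2):+1/OXX/.OO/.X.*, (2,0):-1/OXX/.O./OX., (2,2):-1/OXX/.O./.XO
[OXX/.OO/.X.] X move#2: (1,0):-1/OXX/XOO/.X.*, (2,0):-1/OXX/.OO/XX., (2,2):-1/OXX/.OO/.XX
[OXX/XOO/.X.] O move#3: (2,0):+1/OXX/XOO/OX.*, (2,2):-1/OXX/XOO/.XO
[OXX/XOO/OX.] end (terminal -1, X#4); searched OXX/.O./.X. to 5

O's best at [OXX/.O./.X.]: (1,2)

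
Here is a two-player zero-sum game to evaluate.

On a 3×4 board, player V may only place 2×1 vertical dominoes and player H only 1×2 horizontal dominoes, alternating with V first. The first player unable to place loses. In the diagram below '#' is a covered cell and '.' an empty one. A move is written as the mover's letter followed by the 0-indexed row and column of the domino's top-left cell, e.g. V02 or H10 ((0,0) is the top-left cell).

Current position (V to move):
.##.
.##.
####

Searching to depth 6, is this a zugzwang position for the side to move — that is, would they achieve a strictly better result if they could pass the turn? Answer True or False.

ply 1, V at .##./.##./#### | V00=+1→###./###./####*; V03=+1→.###/.###/####
ply 2: ###./###./#### is terminal -1 (H); from .##./.##./#### depth 6
pass branch (H moves first from the same position):
  | ply 1: .##./.##./#### is terminal -1 (H); from .##./.##./#### depth 6
V moving scores +1; V passing scores +1

zugzwang(.##./.##./####, V) = False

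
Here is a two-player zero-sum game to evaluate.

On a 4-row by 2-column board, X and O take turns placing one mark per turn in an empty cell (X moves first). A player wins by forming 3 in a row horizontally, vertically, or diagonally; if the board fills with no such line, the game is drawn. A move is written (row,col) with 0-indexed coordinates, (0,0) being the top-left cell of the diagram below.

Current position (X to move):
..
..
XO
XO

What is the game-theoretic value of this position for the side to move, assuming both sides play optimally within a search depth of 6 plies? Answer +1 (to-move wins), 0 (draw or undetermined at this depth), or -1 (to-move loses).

value(../../XO/XO, X) = +1

ply 1, X at ../../XO/XO | (0,0)=-1→X./../XO/XO; (0,1)=-1→.X/../XO/XO; (1,0)=+1→../X./XO/XO*; (1,1)=+0→../.X/XO/XO
ply 2: ../X./XO/XO is terminal -1 (O); from ../../XO/XO depth 6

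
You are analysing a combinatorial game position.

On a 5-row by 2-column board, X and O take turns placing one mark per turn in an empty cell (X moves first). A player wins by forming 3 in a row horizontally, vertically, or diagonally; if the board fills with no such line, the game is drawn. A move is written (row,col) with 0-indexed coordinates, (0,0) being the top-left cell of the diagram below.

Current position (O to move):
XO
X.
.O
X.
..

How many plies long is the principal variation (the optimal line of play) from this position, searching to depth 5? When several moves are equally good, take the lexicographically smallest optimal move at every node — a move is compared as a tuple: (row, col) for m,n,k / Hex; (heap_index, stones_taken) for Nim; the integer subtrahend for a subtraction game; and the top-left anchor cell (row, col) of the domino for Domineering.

PV length from [XO/X./.O/X./..]: 1 ply

p1 O@[XO/X./.O/X./..]: (1,1)[XO/XO/.O/X./..]+1* (2,0)[XO/X./OO/X./..]+0 (3,1)[XO/X./.O/XO/..]-1 (4,0)[XO/X./.O/X./O.]-1 (4,1)[XO/X./.O/X./.O]-1
p2 X@[XO/XO/.O/X./..] terminal -1; root [XO/X./.O/X./..] d5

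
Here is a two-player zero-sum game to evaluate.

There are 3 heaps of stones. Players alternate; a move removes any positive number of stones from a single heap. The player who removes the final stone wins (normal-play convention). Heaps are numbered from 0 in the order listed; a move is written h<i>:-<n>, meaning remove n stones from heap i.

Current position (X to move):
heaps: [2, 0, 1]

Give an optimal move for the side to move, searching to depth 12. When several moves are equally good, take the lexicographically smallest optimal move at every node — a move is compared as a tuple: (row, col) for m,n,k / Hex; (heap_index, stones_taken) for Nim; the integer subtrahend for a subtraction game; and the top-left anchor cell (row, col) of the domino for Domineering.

p1 X@[(2,0,1)]: h0:-1[(1,0,1)]+1* h0:-2[(0,0,1)]-1 h2:-1[(2,0,0)]-1
p2 O@[(1,0,1)]: h0:-1[(0,0,1)]-1* h2:-1[(1,0,0)]-1
p3 X@[(0,0,1)]: h2:-1[(0,0,0)]+1*
p4 O@[(0,0,0)] terminal -1; root [(2,0,1)] d12

X's best at [(2,0,1)]: h0:-1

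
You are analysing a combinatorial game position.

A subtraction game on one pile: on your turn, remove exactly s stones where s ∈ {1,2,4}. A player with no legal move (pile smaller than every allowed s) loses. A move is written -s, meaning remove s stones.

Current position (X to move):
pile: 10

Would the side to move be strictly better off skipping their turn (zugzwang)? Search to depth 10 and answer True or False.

ply 1, X at 10 | -1=+1→9*; -2=-1→8; -4=+1→6
ply 2, O at 9 | -1=-1→8*; -2=-1→7; -4=-1→5
ply 3, X at 8 | -1=-1→7; -2=+1→6*; -4=-1→4
ply 4, O at 6 | -1=-1→5*; -2=-1→4; -4=-1→2
ply 5, X at 5 | -1=-1→4; -2=+1→3*; -4=-1→1
ply 6, O at 3 | -1=-1→2*; -2=-1→1
ply 7, X at 2 | -1=-1→1; -2=+1→0*
ply 8: 0 is terminal -1 (O); from 10 depth 10
pass branch (O moves first from the same position):
  | ply 1, O at 10 | -1=+1→9*; -2=-1→8; -4=+1→6
  | ply 2, X at 9 | -1=-1→8*; -2=-1→7; -4=-1→5
  | ply 3, O at 8 | -1=-1→7; -2=+1→6*; -4=-1→4
  | ply 4, X at 6 | -1=-1→5*; -2=-1→4; -4=-1→2
  | ply 5, O at 5 | -1=-1→4; -2=+1→3*; -4=-1→1
  | ply 6, X at 3 | -1=-1→2*; -2=-1→1
  | ply 7, O at 2 | -1=-1→1; -2=+1→0*
  | ply 8: 0 is terminal -1 (X); from 10 depth 10
X moving scores +1; X passing scores -1

zugzwang(10, X) = False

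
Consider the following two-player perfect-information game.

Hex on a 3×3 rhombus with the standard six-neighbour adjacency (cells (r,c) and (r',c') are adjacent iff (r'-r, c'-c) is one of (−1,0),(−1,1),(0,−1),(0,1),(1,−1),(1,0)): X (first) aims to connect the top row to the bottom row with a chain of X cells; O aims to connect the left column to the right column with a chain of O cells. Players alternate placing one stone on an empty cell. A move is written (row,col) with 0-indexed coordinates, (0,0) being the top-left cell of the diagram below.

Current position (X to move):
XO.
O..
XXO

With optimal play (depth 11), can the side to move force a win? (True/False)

ply 1, X at XO./O../XXO | (0,2)=+1→XOX/O../XXO*; (1,1)=-1→XO./OX./XXO; (1,2)=-1→XO./O.X/XXO
ply 2, O at XOX/O../XXO | (1,1)=-1→XOX/OO./XXO*; (1,2)=-1→XOX/O.O/XXO
ply 3, X at XOX/OO./XXO | (1,2)=+1→XOX/OOX/XXO*
ply 4: XOX/OOX/XXO is terminal -1 (O); from XO./O../XXO depth 11

X winning at [XO./O../XXO]: True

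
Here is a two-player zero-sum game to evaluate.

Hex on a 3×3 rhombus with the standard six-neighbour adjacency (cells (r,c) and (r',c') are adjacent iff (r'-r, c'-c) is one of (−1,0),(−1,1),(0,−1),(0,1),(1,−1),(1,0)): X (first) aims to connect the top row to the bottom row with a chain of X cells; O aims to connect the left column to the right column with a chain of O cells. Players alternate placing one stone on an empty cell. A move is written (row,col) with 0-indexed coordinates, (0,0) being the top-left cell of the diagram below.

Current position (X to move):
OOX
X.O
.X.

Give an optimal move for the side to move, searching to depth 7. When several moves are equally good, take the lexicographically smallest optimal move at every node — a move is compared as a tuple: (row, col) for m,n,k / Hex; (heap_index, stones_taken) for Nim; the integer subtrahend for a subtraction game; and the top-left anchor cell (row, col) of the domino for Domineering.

p1 X@[OOX/X.O/.X.]: (1,1)[OOX/XXO/.X.]+1* (2,0)[OOX/X.O/XX.]-1 (2,2)[OOX/X.O/.XX]-1
p2 O@[OOX/XXO/.X.] terminal -1; root [OOX/X.O/.X.] d7

X's best at [OOX/X.O/.X.]: (1,1)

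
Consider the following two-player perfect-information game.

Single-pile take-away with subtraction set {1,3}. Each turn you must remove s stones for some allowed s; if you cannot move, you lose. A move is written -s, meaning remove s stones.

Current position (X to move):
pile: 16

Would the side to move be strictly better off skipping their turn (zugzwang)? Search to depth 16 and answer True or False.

ply 1, X at 16 | -1=-1→15*; -3=-1→13
ply 2, O at 15 | -1=+1→14*; -3=+1→12
ply 3, X at 14 | -1=-1→13*; -3=-1→11
ply 4, O at 13 | -1=+1→12*; -3=+1→10
ply 5, X at 12 | -1=-1→11*; -3=-1→9
ply 6, O at 11 | -1=+1→10*; -3=+1→8
ply 7, X at 10 | -1=-1→9*; -3=-1→7
ply 8, O at 9 | -1=+1→8*; -3=+1→6
ply 9, X at 8 | -1=-1→7*; -3=-1→5
ply 10, O at 7 | -1=+1→6*; -3=+1→4
ply 11, X at 6 | -1=-1→5*; -3=-1→3
ply 12, O at 5 | -1=+1→4*; -3=+1→2
ply 13, X at 4 | -1=-1→3*; -3=-1→1
ply 14, O at 3 | -1=+1→2*; -3=+1→0
ply 15, X at 2 | -1=-1→1*
ply 16, O at 1 | -1=+1→0*
ply 17: 0 is terminal -1 (X); from 16 depth 16
pass branch (O moves first from the same position):
  | ply 1, O at 16 | -1=-1→15*; -3=-1→13
  | ply 2, X at 15 | -1=+1→14*; -3=+1→12
  | ply 3, O at 14 | -1=-1→13*; -3=-1→11
  | ply 4, X at 13 | -1=+1→12*; -3=+1→10
  | ply 5, O at 12 | -1=-1→11*; -3=-1→9
  | ply 6, X at 11 | -1=+1→10*; -3=+1→8
  | ply 7, O at 10 | -1=-1→9*; -3=-1→7
  | ply 8, X at 9 | -1=+1→8*; -3=+1→6
  | ply 9, O at 8 | -1=-1→7*; -3=-1→5
  | ply 10, X at 7 | -1=+1→6*; -3=+1→4
  | ply 11, O at 6 | -1=-1→5*; -3=-1→3
  | ply 12, X at 5 | -1=+1→4*; -3=+1→2
  | ply 13, O at 4 | -1=-1→3*; -3=-1→1
  | ply 14, X at 3 | -1=+1→2*; -3=+1→0
  | ply 15, O at 2 | -1=-1→1*
  | ply 16, X at 1 | -1=+1→0*
  | ply 17: 0 is terminal -1 (O); from 16 depth 16
X moving scores -1; X passing scores +1

zugzwang(16, X) = True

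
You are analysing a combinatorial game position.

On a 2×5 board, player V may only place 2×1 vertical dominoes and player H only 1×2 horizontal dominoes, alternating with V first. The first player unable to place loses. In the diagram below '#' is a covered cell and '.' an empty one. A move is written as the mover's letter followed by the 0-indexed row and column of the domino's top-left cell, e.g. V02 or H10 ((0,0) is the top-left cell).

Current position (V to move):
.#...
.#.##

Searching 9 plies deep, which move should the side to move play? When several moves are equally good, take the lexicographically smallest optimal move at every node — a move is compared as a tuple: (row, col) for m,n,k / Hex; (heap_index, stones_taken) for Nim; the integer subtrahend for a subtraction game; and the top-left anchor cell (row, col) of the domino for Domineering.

ply 1, V at .#.../.#.## | V00=-1→##.../##.##; V02=+1→.##../.####*
ply 2, H at .##../.#### | H03=-1→.####/.####*
ply 3, V at .####/.#### | V00=+1→#####/#####*
ply 4: #####/##### is terminal -1 (H); from .#.../.#.## depth 9

V's best at [.#.../.#.##]: V02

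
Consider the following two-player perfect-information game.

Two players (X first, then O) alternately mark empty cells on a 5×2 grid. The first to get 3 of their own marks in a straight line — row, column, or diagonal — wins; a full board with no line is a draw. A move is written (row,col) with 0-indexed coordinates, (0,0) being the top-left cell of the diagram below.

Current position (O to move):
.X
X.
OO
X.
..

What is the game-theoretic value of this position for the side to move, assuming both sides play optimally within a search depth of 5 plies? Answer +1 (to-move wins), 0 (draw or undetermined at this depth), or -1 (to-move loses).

ply 1, O at .X/X./OO/X./.. | (0,0)=+0→OX/X./OO/X./..; (1,1)=+0→.X/XO/OO/X./..; (3,1)=+1→.X/X./OO/XO/..*; (4,0)=+0→.X/X./OO/X./O.; (4,1)=+0→.X/X./OO/X./.O
ply 2, X at .X/X./OO/XO/.. | (0,0)=-1→XX/X./OO/XO/..*; (1,1)=-1→.X/XX/OO/XO/..; (4,0)=-1→.X/X./OO/XO/X.; (4,1)=-1→.X/X./OO/XO/.X
ply 3, O at XX/X./OO/XO/.. | (1,1)=+1→XX/XO/OO/XO/..*; (4,0)=+1→XX/X./OO/XO/O.; (4,1)=+1→XX/X./OO/XO/.O
ply 4: XX/XO/OO/XO/.. is terminal -1 (X); from .X/X./OO/X./.. depth 5

value(.X/X./OO/X./.., O) = +1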